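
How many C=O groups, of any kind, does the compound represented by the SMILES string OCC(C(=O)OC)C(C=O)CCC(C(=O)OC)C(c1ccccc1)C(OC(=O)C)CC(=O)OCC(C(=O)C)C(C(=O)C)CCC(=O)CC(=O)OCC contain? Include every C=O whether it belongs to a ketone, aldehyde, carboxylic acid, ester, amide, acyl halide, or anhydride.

9

CH(COOCH3): ester, 1 C=O (running total 1).
CH(CHO): aldehyde, 1 C=O (running total 2).
CH(COOCH3): ester, 1 C=O (running total 3).
CH(OCOCH3): ester, 1 C=O (running total 4).
CH2COOCH2: ester, 1 C=O (running total 5).
CH(COCH3): ketone, 1 C=O (running total 6).
CH(COCH3): ketone, 1 C=O (running total 7).
CO: ketone, 1 C=O (running total 8).
COOCH2CH3: ester, 1 C=O (running total 9).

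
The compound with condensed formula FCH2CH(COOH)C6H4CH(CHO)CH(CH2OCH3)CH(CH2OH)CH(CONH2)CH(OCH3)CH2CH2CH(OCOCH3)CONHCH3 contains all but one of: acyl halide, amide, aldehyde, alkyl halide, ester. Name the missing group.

acyl halide

alkyl halide: present (FCH2 — halogen on an sp³ carbon → alkyl halide).
ester: present (CH(OCOCH3) — pendant –OC(=O)CH3: an acyloxy group → ester).
amide: present (CH(CONH2) — pendant –CONH2: carbonyl C bonded to C and N → amide).
aldehyde: present (CH(CHO) — pendant –CHO: carbonyl C bonded to C and H → aldehyde).
acyl halide: no segment matches this pattern.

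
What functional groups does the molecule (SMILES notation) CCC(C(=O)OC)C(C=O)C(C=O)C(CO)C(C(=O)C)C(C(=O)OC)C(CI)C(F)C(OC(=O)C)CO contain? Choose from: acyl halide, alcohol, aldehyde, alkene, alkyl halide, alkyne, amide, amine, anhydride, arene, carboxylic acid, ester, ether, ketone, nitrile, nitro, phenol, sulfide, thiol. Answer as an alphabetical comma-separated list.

Taking each segment in turn:
  CH(COOCH3): pendant –COOCH3: carbonyl C bonded to C and –OCH3 → ester.
  CH(CHO): pendant –CHO: carbonyl C bonded to C and H → aldehyde.
  CH(CHO): pendant –CHO: carbonyl C bonded to C and H → aldehyde.
  CH(CH2OH): pendant –CH2OH on an sp³ backbone C → alcohol.
  CH(COCH3): pendant –COCH3: carbonyl C bonded to two carbons → ketone.
  CH(COOCH3): pendant –COOCH3: carbonyl C bonded to C and –OCH3 → ester.
  CH(CH2I): pendant –CH2X: halogen on sp³ carbon → alkyl halide.
  CH(F): halogen on an sp³ carbon → alkyl halide.
  CH(OCOCH3): pendant –OC(=O)CH3: an acyloxy group → ester.
  CH2OH: –OH on an sp³ carbon → alcohol.

alcohol, aldehyde, alkyl halide, ester, ketone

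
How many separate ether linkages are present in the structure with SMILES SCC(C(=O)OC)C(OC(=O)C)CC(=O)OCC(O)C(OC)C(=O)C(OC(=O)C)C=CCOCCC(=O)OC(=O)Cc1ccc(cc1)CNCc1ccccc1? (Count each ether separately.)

2

–SH on an sp³ carbon → thiol.
pendant –COOCH3: carbonyl C bonded to C and –OCH3 → ester.
pendant –OC(=O)CH3: an acyloxy group → ester.
–C(=O)–O–C with C on the carbonyl side → ester.
–OH on an sp³ carbon → alcohol (secondary).
pendant –OCH3: C–O–C with sp³ C, no adjacent C=O → ether.
–C(=O)– with carbon on both sides → ketone.
pendant –OC(=O)CH3: an acyloxy group → ester.
C=C double bond → alkene.
C–O–C with sp³ carbons on both sides and no adjacent C=O → ether.
two acyl groups sharing one oxygen, –C(=O)–O–C(=O)– → anhydride.
para-disubstituted benzene ring → arene.
C–N–C with sp³ carbons and no adjacent C=O → amine (secondary).
–C6H5 phenyl ring → arene.
Ether appears at: CH(OCH3), CH2OCH2 → 2.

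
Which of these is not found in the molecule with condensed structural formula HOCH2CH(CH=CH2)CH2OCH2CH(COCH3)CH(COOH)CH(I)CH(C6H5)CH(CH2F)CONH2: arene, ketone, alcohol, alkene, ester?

ester

arene: present (CH(C6H5) — pendant –C6H5: benzene ring → arene).
alkene: present (CH(CH=CH2) — pendant –CH=CH2: C=C double bond → alkene).
alcohol: present (HOCH2 — HO– on an sp³ carbon → alcohol).
ketone: present (CH(COCH3) — pendant –COCH3: carbonyl C bonded to two carbons → ketone).
ester: no segment matches this pattern.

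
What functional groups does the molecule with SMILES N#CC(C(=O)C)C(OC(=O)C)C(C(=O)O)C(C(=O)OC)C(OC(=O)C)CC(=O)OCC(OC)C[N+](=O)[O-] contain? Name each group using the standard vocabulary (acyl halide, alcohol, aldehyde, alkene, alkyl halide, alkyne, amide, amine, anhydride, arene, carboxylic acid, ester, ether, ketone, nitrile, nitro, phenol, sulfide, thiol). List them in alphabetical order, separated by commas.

carboxylic acid, ester, ether, ketone, nitrile, nitro

Reading the structure from left to right:
  N≡C: N≡C–: carbon triple-bonded to nitrogen → nitrile.
  CH(COCH3): pendant –COCH3: carbonyl C bonded to two carbons → ketone.
  CH(OCOCH3): pendant –OC(=O)CH3: an acyloxy group → ester.
  CH(COOH): pendant –COOH: carbonyl C bonded to C and –OH → carboxylic acid.
  CH(COOCH3): pendant –COOCH3: carbonyl C bonded to C and –OCH3 → ester.
  CH(OCOCH3): pendant –OC(=O)CH3: an acyloxy group → ester.
  CH2COOCH2: –C(=O)–O–C with C on the carbonyl side → ester.
  CH(OCH3): pendant –OCH3: C–O–C with sp³ C, no adjacent C=O → ether.
  CH2NO2: –NO2 on carbon → nitro group.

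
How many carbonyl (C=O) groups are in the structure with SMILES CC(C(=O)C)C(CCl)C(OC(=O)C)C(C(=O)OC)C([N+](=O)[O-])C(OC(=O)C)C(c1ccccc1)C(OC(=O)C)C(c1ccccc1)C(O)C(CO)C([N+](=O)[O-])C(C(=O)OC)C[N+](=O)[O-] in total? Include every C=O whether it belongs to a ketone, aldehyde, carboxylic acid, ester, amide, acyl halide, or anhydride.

CH(COCH3): ketone, 1 C=O (running total 1).
CH(OCOCH3): ester, 1 C=O (running total 2).
CH(COOCH3): ester, 1 C=O (running total 3).
CH(OCOCH3): ester, 1 C=O (running total 4).
CH(OCOCH3): ester, 1 C=O (running total 5).
CH(COOCH3): ester, 1 C=O (running total 6).

6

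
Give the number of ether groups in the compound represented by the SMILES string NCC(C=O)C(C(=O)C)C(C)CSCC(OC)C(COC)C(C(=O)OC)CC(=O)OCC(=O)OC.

2

–NH2 on an sp³ carbon with no adjacent C=O → amine.
pendant –CHO: carbonyl C bonded to C and H → aldehyde.
pendant –COCH3: carbonyl C bonded to two carbons → ketone.
C–S–C linkage → sulfide (thioether).
pendant –OCH3: C–O–C with sp³ C, no adjacent C=O → ether.
pendant –CH2OCH3: C–O–C linkage → ether.
pendant –COOCH3: carbonyl C bonded to C and –OCH3 → ester.
–C(=O)–O–C with C on the carbonyl side → ester.
–C(=O)OCH3: carbonyl C bonded to C and to –OCH3 → ester (not ketone + ether).
Ether appears at: CH(OCH3), CH(CH2OCH3) → 2.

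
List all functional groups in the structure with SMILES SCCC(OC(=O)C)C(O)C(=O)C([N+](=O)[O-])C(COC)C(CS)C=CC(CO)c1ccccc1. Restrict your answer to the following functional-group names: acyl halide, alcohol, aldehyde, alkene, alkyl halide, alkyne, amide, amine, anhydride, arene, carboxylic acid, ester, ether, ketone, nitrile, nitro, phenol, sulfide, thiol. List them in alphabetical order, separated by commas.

alcohol, alkene, arene, ester, ether, ketone, nitro, thiol

Taking each segment in turn:
  HSCH2: –SH on an sp³ carbon → thiol.
  CH(OCOCH3): pendant –OC(=O)CH3: an acyloxy group → ester.
  CH(OH): –OH on an sp³ carbon → alcohol (secondary).
  CO: –C(=O)– with carbon on both sides → ketone.
  CH(NO2): –NO2 on an sp³ carbon → nitro (the N=O is not a carbonyl).
  CH(CH2OCH3): pendant –CH2OCH3: C–O–C linkage → ether.
  CH(CH2SH): pendant –CH2SH → thiol.
  CH=CH: C=C double bond → alkene.
  CH(CH2OH): pendant –CH2OH on an sp³ backbone C → alcohol.
  C6H5: –C6H5 phenyl ring → arene.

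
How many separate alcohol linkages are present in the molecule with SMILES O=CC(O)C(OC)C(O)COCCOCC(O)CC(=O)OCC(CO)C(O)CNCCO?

6

terminal –CHO: carbonyl C bonded to H and C → aldehyde.
–OH on an sp³ carbon → alcohol (secondary).
pendant –OCH3: C–O–C with sp³ C, no adjacent C=O → ether.
–OH on an sp³ carbon → alcohol (secondary).
C–O–C with sp³ carbons on both sides and no adjacent C=O → ether.
C–O–C with sp³ carbons on both sides and no adjacent C=O → ether.
–OH on an sp³ carbon → alcohol (secondary).
–C(=O)–O–C with C on the carbonyl side → ester.
pendant –CH2OH on an sp³ backbone C → alcohol.
–OH on an sp³ carbon → alcohol (secondary).
C–N–C with sp³ carbons and no adjacent C=O → amine (secondary).
–OH on an sp³ carbon → alcohol.
Alcohol appears at: CH(OH), CH(OH), CH(OH), CH(CH2OH), CH(OH), CH2OH → 6.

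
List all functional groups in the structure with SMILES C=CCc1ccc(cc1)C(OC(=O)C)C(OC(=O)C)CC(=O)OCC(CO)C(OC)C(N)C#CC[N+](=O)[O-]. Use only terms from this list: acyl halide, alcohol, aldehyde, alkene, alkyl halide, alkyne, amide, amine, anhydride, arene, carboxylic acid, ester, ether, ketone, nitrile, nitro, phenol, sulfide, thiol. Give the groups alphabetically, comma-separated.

alcohol, alkene, alkyne, amine, arene, ester, ether, nitro

C=C double bond → alkene.
para-disubstituted benzene ring → arene.
pendant –OC(=O)CH3: an acyloxy group → ester.
pendant –OC(=O)CH3: an acyloxy group → ester.
–C(=O)–O–C with C on the carbonyl side → ester.
pendant –CH2OH on an sp³ backbone C → alcohol.
pendant –OCH3: C–O–C with sp³ C, no adjacent C=O → ether.
–NH2 on an sp³ carbon with no adjacent C=O → amine.
C≡C triple bond → alkyne.
–NO2 on carbon → nitro group.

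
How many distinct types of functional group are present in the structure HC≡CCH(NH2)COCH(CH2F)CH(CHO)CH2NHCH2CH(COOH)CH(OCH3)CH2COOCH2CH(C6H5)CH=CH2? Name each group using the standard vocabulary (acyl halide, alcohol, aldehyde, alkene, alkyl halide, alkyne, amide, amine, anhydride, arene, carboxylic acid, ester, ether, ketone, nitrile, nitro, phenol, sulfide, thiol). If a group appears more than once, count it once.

10

C≡C triple bond → alkyne.
–NH2 on an sp³ carbon with no adjacent C=O → amine.
–C(=O)– with carbon on both sides → ketone.
pendant –CH2X: halogen on sp³ carbon → alkyl halide.
pendant –CHO: carbonyl C bonded to C and H → aldehyde.
C–N–C with sp³ carbons and no adjacent C=O → amine (secondary).
pendant –COOH: carbonyl C bonded to C and –OH → carboxylic acid.
pendant –OCH3: C–O–C with sp³ C, no adjacent C=O → ether.
–C(=O)–O–C with C on the carbonyl side → ester.
pendant –C6H5: benzene ring → arene.
C=C double bond → alkene.
Distinct types present: aldehyde, alkene, alkyl halide, alkyne, amine, arene, carboxylic acid, ester, ether, ketone.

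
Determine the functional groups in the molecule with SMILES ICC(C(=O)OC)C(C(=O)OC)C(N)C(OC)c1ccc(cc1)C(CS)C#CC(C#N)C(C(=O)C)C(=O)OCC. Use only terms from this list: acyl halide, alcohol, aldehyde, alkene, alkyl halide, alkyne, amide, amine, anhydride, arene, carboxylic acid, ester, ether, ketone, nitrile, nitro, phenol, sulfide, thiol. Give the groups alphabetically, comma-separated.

alkyl halide, alkyne, amine, arene, ester, ether, ketone, nitrile, thiol

halogen on an sp³ carbon → alkyl halide.
pendant –COOCH3: carbonyl C bonded to C and –OCH3 → ester.
pendant –COOCH3: carbonyl C bonded to C and –OCH3 → ester.
–NH2 on an sp³ carbon with no adjacent C=O → amine.
pendant –OCH3: C–O–C with sp³ C, no adjacent C=O → ether.
para-disubstituted benzene ring → arene.
pendant –CH2SH → thiol.
C≡C triple bond → alkyne.
pendant –C≡N: nitrile.
pendant –COCH3: carbonyl C bonded to two carbons → ketone.
–C(=O)OCH2CH3: carbonyl C bonded to C and to –OEt → ester.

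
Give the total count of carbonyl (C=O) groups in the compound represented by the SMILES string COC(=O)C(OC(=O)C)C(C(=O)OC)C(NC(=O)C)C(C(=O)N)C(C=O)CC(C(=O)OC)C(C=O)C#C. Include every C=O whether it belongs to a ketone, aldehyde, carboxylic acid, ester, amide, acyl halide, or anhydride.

CH3OOC: ester, 1 C=O (running total 1).
CH(OCOCH3): ester, 1 C=O (running total 2).
CH(COOCH3): ester, 1 C=O (running total 3).
CH(NHCOCH3): amide, 1 C=O (running total 4).
CH(CONH2): amide, 1 C=O (running total 5).
CH(CHO): aldehyde, 1 C=O (running total 6).
CH(COOCH3): ester, 1 C=O (running total 7).
CH(CHO): aldehyde, 1 C=O (running total 8).

8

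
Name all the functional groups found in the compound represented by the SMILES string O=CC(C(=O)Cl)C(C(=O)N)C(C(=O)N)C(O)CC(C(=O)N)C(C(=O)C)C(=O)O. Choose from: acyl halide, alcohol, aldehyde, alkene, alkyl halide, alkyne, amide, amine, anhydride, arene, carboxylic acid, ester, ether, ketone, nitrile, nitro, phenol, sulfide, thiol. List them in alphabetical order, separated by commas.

acyl halide, alcohol, aldehyde, amide, carboxylic acid, ketone

Taking each segment in turn:
  OHC: terminal –CHO: carbonyl C bonded to H and C → aldehyde.
  CH(COCl): pendant –C(=O)X: carbonyl C bonded to C and halogen → acyl halide.
  CH(CONH2): pendant –CONH2: carbonyl C bonded to C and N → amide.
  CH(CONH2): pendant –CONH2: carbonyl C bonded to C and N → amide.
  CH(OH): –OH on an sp³ carbon → alcohol (secondary).
  CH(CONH2): pendant –CONH2: carbonyl C bonded to C and N → amide.
  CH(COCH3): pendant –COCH3: carbonyl C bonded to two carbons → ketone.
  COOH: –COOH: carbonyl C bonded to –OH and C → carboxylic acid (the –OH is not a separate alcohol).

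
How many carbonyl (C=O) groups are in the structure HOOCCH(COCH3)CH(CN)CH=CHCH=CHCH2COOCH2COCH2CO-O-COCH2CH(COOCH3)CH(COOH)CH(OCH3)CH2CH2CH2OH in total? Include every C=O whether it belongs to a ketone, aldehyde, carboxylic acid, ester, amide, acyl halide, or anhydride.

8

HOOC: carboxylic acid, 1 C=O (running total 1).
CH(COCH3): ketone, 1 C=O (running total 2).
CH2COOCH2: ester, 1 C=O (running total 3).
CO: ketone, 1 C=O (running total 4).
CH2CO-O-COCH2: anhydride, 2 C=O (running total 6).
CH(COOCH3): ester, 1 C=O (running total 7).
CH(COOH): carboxylic acid, 1 C=O (running total 8).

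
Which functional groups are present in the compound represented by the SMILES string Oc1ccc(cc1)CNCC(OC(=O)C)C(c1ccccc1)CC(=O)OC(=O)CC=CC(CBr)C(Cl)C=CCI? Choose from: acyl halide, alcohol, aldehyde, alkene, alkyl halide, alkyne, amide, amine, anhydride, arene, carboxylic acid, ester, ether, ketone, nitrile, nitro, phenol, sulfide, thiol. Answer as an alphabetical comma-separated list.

Reading the structure from left to right:
  HOC6H4: –OH attached directly to an aromatic ring → phenol (not alcohol); the ring itself is an arene.
  CH2NHCH2: C–N–C with sp³ carbons and no adjacent C=O → amine (secondary).
  CH(OCOCH3): pendant –OC(=O)CH3: an acyloxy group → ester.
  CH(C6H5): pendant –C6H5: benzene ring → arene.
  CH2CO-O-COCH2: two acyl groups sharing one oxygen, –C(=O)–O–C(=O)– → anhydride.
  CH=CH: C=C double bond → alkene.
  CH(CH2Br): pendant –CH2X: halogen on sp³ carbon → alkyl halide.
  CH(Cl): halogen on an sp³ carbon → alkyl halide.
  CH=CH: C=C double bond → alkene.
  CH2I: halogen on an sp³ carbon → alkyl halide.

alkene, alkyl halide, amine, anhydride, arene, ester, phenol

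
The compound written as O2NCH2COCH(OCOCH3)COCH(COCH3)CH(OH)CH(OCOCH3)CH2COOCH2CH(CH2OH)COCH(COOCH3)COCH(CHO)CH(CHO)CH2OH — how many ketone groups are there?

5

Working along the chain:
  O2NCH2: –NO2 on carbon → nitro group.
  CO: –C(=O)– with carbon on both sides → ketone.
  CH(OCOCH3): pendant –OC(=O)CH3: an acyloxy group → ester.
  CO: –C(=O)– with carbon on both sides → ketone.
  CH(COCH3): pendant –COCH3: carbonyl C bonded to two carbons → ketone.
  CH(OH): –OH on an sp³ carbon → alcohol (secondary).
  CH(OCOCH3): pendant –OC(=O)CH3: an acyloxy group → ester.
  CH2COOCH2: –C(=O)–O–C with C on the carbonyl side → ester.
  CH(CH2OH): pendant –CH2OH on an sp³ backbone C → alcohol.
  CO: –C(=O)– with carbon on both sides → ketone.
  CH(COOCH3): pendant –COOCH3: carbonyl C bonded to C and –OCH3 → ester.
  CO: –C(=O)– with carbon on both sides → ketone.
  CH(CHO): pendant –CHO: carbonyl C bonded to C and H → aldehyde.
  CH(CHO): pendant –CHO: carbonyl C bonded to C and H → aldehyde.
  CH2OH: –OH on an sp³ carbon → alcohol.
Ketone appears at: CO, CO, CH(COCH3), CO, CO → 5.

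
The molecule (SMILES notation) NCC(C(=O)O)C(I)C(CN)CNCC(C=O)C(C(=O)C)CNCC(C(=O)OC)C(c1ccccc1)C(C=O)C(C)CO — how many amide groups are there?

–NH2 on an sp³ carbon with no adjacent C=O → amine.
pendant –COOH: carbonyl C bonded to C and –OH → carboxylic acid.
halogen on an sp³ carbon → alkyl halide.
pendant –CH2NH2: N on sp³ C, no adjacent C=O → amine.
C–N–C with sp³ carbons and no adjacent C=O → amine (secondary).
pendant –CHO: carbonyl C bonded to C and H → aldehyde.
pendant –COCH3: carbonyl C bonded to two carbons → ketone.
C–N–C with sp³ carbons and no adjacent C=O → amine (secondary).
pendant –COOCH3: carbonyl C bonded to C and –OCH3 → ester.
pendant –C6H5: benzene ring → arene.
pendant –CHO: carbonyl C bonded to C and H → aldehyde.
–OH on an sp³ carbon → alcohol.
No segment is a amide: H2NCH2 is amine, not amide; CH(CH2NH2) is amine, not amide; CH2NHCH2 is amine, not amide. → 0.

0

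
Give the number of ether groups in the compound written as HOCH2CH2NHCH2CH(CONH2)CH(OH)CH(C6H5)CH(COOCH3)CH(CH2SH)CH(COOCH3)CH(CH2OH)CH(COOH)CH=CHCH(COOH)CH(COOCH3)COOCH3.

0

Working along the chain:
  HOCH2: HO– on an sp³ carbon → alcohol.
  CH2NHCH2: C–N–C with sp³ carbons and no adjacent C=O → amine (secondary).
  CH(CONH2): pendant –CONH2: carbonyl C bonded to C and N → amide.
  CH(OH): –OH on an sp³ carbon → alcohol (secondary).
  CH(C6H5): pendant –C6H5: benzene ring → arene.
  CH(COOCH3): pendant –COOCH3: carbonyl C bonded to C and –OCH3 → ester.
  CH(CH2SH): pendant –CH2SH → thiol.
  CH(COOCH3): pendant –COOCH3: carbonyl C bonded to C and –OCH3 → ester.
  CH(CH2OH): pendant –CH2OH on an sp³ backbone C → alcohol.
  CH(COOH): pendant –COOH: carbonyl C bonded to C and –OH → carboxylic acid.
  CH=CH: C=C double bond → alkene.
  CH(COOH): pendant –COOH: carbonyl C bonded to C and –OH → carboxylic acid.
  CH(COOCH3): pendant –COOCH3: carbonyl C bonded to C and –OCH3 → ester.
  COOCH3: –C(=O)OCH3: carbonyl C bonded to C and to –OCH3 → ester (not ketone + ether).
No segment is a ether: HOCH2 is alcohol, not ether; CH(OH) is alcohol, not ether; CH(COOCH3) is ester, not ether. → 0.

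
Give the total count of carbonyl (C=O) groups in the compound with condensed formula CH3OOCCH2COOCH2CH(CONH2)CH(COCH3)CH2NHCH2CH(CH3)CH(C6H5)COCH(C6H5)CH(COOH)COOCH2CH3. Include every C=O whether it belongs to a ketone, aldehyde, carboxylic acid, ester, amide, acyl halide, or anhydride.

7

CH3OOC: ester, 1 C=O (running total 1).
CH2COOCH2: ester, 1 C=O (running total 2).
CH(CONH2): amide, 1 C=O (running total 3).
CH(COCH3): ketone, 1 C=O (running total 4).
CO: ketone, 1 C=O (running total 5).
CH(COOH): carboxylic acid, 1 C=O (running total 6).
COOCH2CH3: ester, 1 C=O (running total 7).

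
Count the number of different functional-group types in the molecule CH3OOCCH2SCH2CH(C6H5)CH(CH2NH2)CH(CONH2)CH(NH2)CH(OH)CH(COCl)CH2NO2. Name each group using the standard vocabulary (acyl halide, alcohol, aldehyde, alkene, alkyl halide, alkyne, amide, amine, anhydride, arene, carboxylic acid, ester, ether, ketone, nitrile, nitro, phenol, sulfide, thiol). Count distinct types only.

8

Reading the structure from left to right:
  CH3OOC: CH3O–C(=O)–: carbonyl C bonded to C and to –OCH3 → ester (not ketone + ether).
  CH2SCH2: C–S–C linkage → sulfide (thioether).
  CH(C6H5): pendant –C6H5: benzene ring → arene.
  CH(CH2NH2): pendant –CH2NH2: N on sp³ C, no adjacent C=O → amine.
  CH(CONH2): pendant –CONH2: carbonyl C bonded to C and N → amide.
  CH(NH2): –NH2 on an sp³ carbon with no adjacent C=O → amine.
  CH(OH): –OH on an sp³ carbon → alcohol (secondary).
  CH(COCl): pendant –C(=O)X: carbonyl C bonded to C and halogen → acyl halide.
  CH2NO2: –NO2 on carbon → nitro group.
Distinct types present: acyl halide, alcohol, amide, amine, arene, ester, nitro, sulfide.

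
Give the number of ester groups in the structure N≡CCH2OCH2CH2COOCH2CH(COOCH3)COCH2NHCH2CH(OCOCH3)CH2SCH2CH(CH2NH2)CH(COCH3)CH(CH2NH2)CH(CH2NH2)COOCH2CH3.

Working along the chain:
  N≡C: N≡C–: carbon triple-bonded to nitrogen → nitrile.
  CH2OCH2: C–O–C with sp³ carbons on both sides and no adjacent C=O → ether.
  CH2COOCH2: –C(=O)–O–C with C on the carbonyl side → ester.
  CH(COOCH3): pendant –COOCH3: carbonyl C bonded to C and –OCH3 → ester.
  CO: –C(=O)– with carbon on both sides → ketone.
  CH2NHCH2: C–N–C with sp³ carbons and no adjacent C=O → amine (secondary).
  CH(OCOCH3): pendant –OC(=O)CH3: an acyloxy group → ester.
  CH2SCH2: C–S–C linkage → sulfide (thioether).
  CH(CH2NH2): pendant –CH2NH2: N on sp³ C, no adjacent C=O → amine.
  CH(COCH3): pendant –COCH3: carbonyl C bonded to two carbons → ketone.
  CH(CH2NH2): pendant –CH2NH2: N on sp³ C, no adjacent C=O → amine.
  CH(CH2NH2): pendant –CH2NH2: N on sp³ C, no adjacent C=O → amine.
  COOCH2CH3: –C(=O)OCH2CH3: carbonyl C bonded to C and to –OEt → ester.
Ester appears at: CH2COOCH2, CH(COOCH3), CH(OCOCH3), COOCH2CH3 → 4.

4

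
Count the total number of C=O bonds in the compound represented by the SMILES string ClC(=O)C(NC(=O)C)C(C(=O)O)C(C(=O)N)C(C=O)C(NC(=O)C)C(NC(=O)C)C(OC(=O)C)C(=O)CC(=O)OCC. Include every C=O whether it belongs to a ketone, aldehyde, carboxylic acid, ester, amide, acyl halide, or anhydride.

10

ClCO: acyl halide, 1 C=O (running total 1).
CH(NHCOCH3): amide, 1 C=O (running total 2).
CH(COOH): carboxylic acid, 1 C=O (running total 3).
CH(CONH2): amide, 1 C=O (running total 4).
CH(CHO): aldehyde, 1 C=O (running total 5).
CH(NHCOCH3): amide, 1 C=O (running total 6).
CH(NHCOCH3): amide, 1 C=O (running total 7).
CH(OCOCH3): ester, 1 C=O (running total 8).
CO: ketone, 1 C=O (running total 9).
CH2COOCH2: ester, 1 C=O (running total 10).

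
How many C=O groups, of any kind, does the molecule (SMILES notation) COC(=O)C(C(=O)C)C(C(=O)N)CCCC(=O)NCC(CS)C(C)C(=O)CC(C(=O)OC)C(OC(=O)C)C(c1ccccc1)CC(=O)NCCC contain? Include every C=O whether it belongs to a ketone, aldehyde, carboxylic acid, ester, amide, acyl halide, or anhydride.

CH3OOC: ester, 1 C=O (running total 1).
CH(COCH3): ketone, 1 C=O (running total 2).
CH(CONH2): amide, 1 C=O (running total 3).
CH2CONHCH2: amide, 1 C=O (running total 4).
CO: ketone, 1 C=O (running total 5).
CH(COOCH3): ester, 1 C=O (running total 6).
CH(OCOCH3): ester, 1 C=O (running total 7).
CH2CONHCH2: amide, 1 C=O (running total 8).

8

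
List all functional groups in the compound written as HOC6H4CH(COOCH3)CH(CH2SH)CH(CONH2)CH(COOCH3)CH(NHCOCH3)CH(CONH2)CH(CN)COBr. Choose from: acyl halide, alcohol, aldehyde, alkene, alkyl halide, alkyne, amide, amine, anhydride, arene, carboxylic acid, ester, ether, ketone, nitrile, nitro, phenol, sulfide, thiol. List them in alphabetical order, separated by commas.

Reading the structure from left to right:
  HOC6H4: –OH attached directly to an aromatic ring → phenol (not alcohol); the ring itself is an arene.
  CH(COOCH3): pendant –COOCH3: carbonyl C bonded to C and –OCH3 → ester.
  CH(CH2SH): pendant –CH2SH → thiol.
  CH(CONH2): pendant –CONH2: carbonyl C bonded to C and N → amide.
  CH(COOCH3): pendant –COOCH3: carbonyl C bonded to C and –OCH3 → ester.
  CH(NHCOCH3): pendant –NHC(=O)CH3: N bonded to a carbonyl → amide (not amine).
  CH(CONH2): pendant –CONH2: carbonyl C bonded to C and N → amide.
  CH(CN): pendant –C≡N: nitrile.
  COBr: –C(=O)Br: carbonyl C bonded to C and to a halogen → acyl halide (not alkyl halide).

acyl halide, amide, arene, ester, nitrile, phenol, thiol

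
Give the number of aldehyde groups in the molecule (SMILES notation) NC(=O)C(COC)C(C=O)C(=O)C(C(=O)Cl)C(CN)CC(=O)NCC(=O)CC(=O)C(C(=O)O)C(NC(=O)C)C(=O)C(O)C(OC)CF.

–C(=O)NH2: carbonyl C bonded to C and to N → amide (the N is not a separate amine).
pendant –CH2OCH3: C–O–C linkage → ether.
pendant –CHO: carbonyl C bonded to C and H → aldehyde.
–C(=O)– with carbon on both sides → ketone.
pendant –C(=O)X: carbonyl C bonded to C and halogen → acyl halide.
pendant –CH2NH2: N on sp³ C, no adjacent C=O → amine.
–C(=O)–N– linkage → amide (the N is not an amine).
–C(=O)– with carbon on both sides → ketone.
–C(=O)– with carbon on both sides → ketone.
pendant –COOH: carbonyl C bonded to C and –OH → carboxylic acid.
pendant –NHC(=O)CH3: N bonded to a carbonyl → amide (not amine).
–C(=O)– with carbon on both sides → ketone.
–OH on an sp³ carbon → alcohol (secondary).
pendant –OCH3: C–O–C with sp³ C, no adjacent C=O → ether.
halogen on an sp³ carbon → alkyl halide.
Aldehyde appears at: CH(CHO) → 1.

1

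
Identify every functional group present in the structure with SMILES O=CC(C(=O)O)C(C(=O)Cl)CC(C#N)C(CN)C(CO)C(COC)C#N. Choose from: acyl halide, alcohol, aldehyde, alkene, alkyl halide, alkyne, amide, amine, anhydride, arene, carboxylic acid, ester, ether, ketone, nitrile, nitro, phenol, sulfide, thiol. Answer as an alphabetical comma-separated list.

terminal –CHO: carbonyl C bonded to H and C → aldehyde.
pendant –COOH: carbonyl C bonded to C and –OH → carboxylic acid.
pendant –C(=O)X: carbonyl C bonded to C and halogen → acyl halide.
pendant –C≡N: nitrile.
pendant –CH2NH2: N on sp³ C, no adjacent C=O → amine.
pendant –CH2OH on an sp³ backbone C → alcohol.
pendant –CH2OCH3: C–O–C linkage → ether.
–C≡N: carbon triple-bonded to nitrogen → nitrile.

acyl halide, alcohol, aldehyde, amine, carboxylic acid, ether, nitrile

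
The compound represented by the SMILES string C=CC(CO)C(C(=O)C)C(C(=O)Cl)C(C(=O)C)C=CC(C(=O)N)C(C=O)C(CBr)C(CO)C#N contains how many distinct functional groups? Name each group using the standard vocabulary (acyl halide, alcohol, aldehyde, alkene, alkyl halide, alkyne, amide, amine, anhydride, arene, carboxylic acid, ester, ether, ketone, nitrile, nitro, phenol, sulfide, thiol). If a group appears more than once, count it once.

Taking each segment in turn:
  CH2=CH: C=C double bond → alkene.
  CH(CH2OH): pendant –CH2OH on an sp³ backbone C → alcohol.
  CH(COCH3): pendant –COCH3: carbonyl C bonded to two carbons → ketone.
  CH(COCl): pendant –C(=O)X: carbonyl C bonded to C and halogen → acyl halide.
  CH(COCH3): pendant –COCH3: carbonyl C bonded to two carbons → ketone.
  CH=CH: C=C double bond → alkene.
  CH(CONH2): pendant –CONH2: carbonyl C bonded to C and N → amide.
  CH(CHO): pendant –CHO: carbonyl C bonded to C and H → aldehyde.
  CH(CH2Br): pendant –CH2X: halogen on sp³ carbon → alkyl halide.
  CH(CH2OH): pendant –CH2OH on an sp³ backbone C → alcohol.
  CN: –C≡N: carbon triple-bonded to nitrogen → nitrile.
Distinct types present: acyl halide, alcohol, aldehyde, alkene, alkyl halide, amide, ketone, nitrile.

8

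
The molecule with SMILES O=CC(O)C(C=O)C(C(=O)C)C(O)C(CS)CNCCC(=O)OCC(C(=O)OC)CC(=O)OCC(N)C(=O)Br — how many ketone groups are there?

Taking each segment in turn:
  OHC: terminal –CHO: carbonyl C bonded to H and C → aldehyde.
  CH(OH): –OH on an sp³ carbon → alcohol (secondary).
  CH(CHO): pendant –CHO: carbonyl C bonded to C and H → aldehyde.
  CH(COCH3): pendant –COCH3: carbonyl C bonded to two carbons → ketone.
  CH(OH): –OH on an sp³ carbon → alcohol (secondary).
  CH(CH2SH): pendant –CH2SH → thiol.
  CH2NHCH2: C–N–C with sp³ carbons and no adjacent C=O → amine (secondary).
  CH2COOCH2: –C(=O)–O–C with C on the carbonyl side → ester.
  CH(COOCH3): pendant –COOCH3: carbonyl C bonded to C and –OCH3 → ester.
  CH2COOCH2: –C(=O)–O–C with C on the carbonyl side → ester.
  CH(NH2): –NH2 on an sp³ carbon with no adjacent C=O → amine.
  COBr: –C(=O)Br: carbonyl C bonded to C and to a halogen → acyl halide (not alkyl halide).
Ketone appears at: CH(COCH3) → 1.

1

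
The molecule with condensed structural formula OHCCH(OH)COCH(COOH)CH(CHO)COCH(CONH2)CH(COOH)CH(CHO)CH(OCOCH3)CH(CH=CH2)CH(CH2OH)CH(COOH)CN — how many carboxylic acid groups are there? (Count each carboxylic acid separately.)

3

Working along the chain:
  OHC: terminal –CHO: carbonyl C bonded to H and C → aldehyde.
  CH(OH): –OH on an sp³ carbon → alcohol (secondary).
  CO: –C(=O)– with carbon on both sides → ketone.
  CH(COOH): pendant –COOH: carbonyl C bonded to C and –OH → carboxylic acid.
  CH(CHO): pendant –CHO: carbonyl C bonded to C and H → aldehyde.
  CO: –C(=O)– with carbon on both sides → ketone.
  CH(CONH2): pendant –CONH2: carbonyl C bonded to C and N → amide.
  CH(COOH): pendant –COOH: carbonyl C bonded to C and –OH → carboxylic acid.
  CH(CHO): pendant –CHO: carbonyl C bonded to C and H → aldehyde.
  CH(OCOCH3): pendant –OC(=O)CH3: an acyloxy group → ester.
  CH(CH=CH2): pendant –CH=CH2: C=C double bond → alkene.
  CH(CH2OH): pendant –CH2OH on an sp³ backbone C → alcohol.
  CH(COOH): pendant –COOH: carbonyl C bonded to C and –OH → carboxylic acid.
  CN: –C≡N: carbon triple-bonded to nitrogen → nitrile.
Carboxylic acid appears at: CH(COOH), CH(COOH), CH(COOH) → 3.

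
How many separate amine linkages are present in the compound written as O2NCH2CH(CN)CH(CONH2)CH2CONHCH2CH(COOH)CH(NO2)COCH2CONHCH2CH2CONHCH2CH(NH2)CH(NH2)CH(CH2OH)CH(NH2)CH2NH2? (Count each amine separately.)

–NO2 on carbon → nitro group.
pendant –C≡N: nitrile.
pendant –CONH2: carbonyl C bonded to C and N → amide.
–C(=O)–N– linkage → amide (the N is not an amine).
pendant –COOH: carbonyl C bonded to C and –OH → carboxylic acid.
–NO2 on an sp³ carbon → nitro (the N=O is not a carbonyl).
–C(=O)– with carbon on both sides → ketone.
–C(=O)–N– linkage → amide (the N is not an amine).
–C(=O)–N– linkage → amide (the N is not an amine).
–NH2 on an sp³ carbon with no adjacent C=O → amine.
–NH2 on an sp³ carbon with no adjacent C=O → amine.
pendant –CH2OH on an sp³ backbone C → alcohol.
–NH2 on an sp³ carbon with no adjacent C=O → amine.
–NH2 on an sp³ carbon with no adjacent C=O → amine.
Amine appears at: CH(NH2), CH(NH2), CH(NH2), CH2NH2 → 4.

4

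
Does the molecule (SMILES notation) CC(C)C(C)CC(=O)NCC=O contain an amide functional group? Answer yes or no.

Taking each segment in turn:
  CH2CONHCH2: –C(=O)–N– linkage → amide (the N is not an amine).
  CHO: terminal –CHO: carbonyl C bonded to H and C → aldehyde.
The CH2CONHCH2 segment supplies the amide: –C(=O)–N– linkage → amide (the N is not an amine).

yes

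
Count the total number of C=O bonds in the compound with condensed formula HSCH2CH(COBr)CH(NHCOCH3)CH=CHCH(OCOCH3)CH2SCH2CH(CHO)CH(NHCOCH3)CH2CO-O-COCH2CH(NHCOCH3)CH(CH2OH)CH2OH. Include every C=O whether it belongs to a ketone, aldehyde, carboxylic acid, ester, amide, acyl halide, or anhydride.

CH(COBr): acyl halide, 1 C=O (running total 1).
CH(NHCOCH3): amide, 1 C=O (running total 2).
CH(OCOCH3): ester, 1 C=O (running total 3).
CH(CHO): aldehyde, 1 C=O (running total 4).
CH(NHCOCH3): amide, 1 C=O (running total 5).
CH2CO-O-COCH2: anhydride, 2 C=O (running total 7).
CH(NHCOCH3): amide, 1 C=O (running total 8).

8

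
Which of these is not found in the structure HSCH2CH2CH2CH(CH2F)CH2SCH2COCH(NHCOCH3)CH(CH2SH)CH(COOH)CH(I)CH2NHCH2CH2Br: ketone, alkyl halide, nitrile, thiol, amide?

alkyl halide: present (CH(CH2F) — pendant –CH2X: halogen on sp³ carbon → alkyl halide).
amide: present (CH(NHCOCH3) — pendant –NHC(=O)CH3: N bonded to a carbonyl → amide (not amine)).
thiol: present (HSCH2 — –SH on an sp³ carbon → thiol).
ketone: present (CO — –C(=O)– with carbon on both sides → ketone).
nitrile: no segment matches this pattern.

nitrile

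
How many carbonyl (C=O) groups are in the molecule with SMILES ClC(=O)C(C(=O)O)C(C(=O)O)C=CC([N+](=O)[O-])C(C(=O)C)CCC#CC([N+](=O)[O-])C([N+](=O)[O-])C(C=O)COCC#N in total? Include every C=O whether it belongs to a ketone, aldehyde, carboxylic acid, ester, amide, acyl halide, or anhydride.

ClCO: acyl halide, 1 C=O (running total 1).
CH(COOH): carboxylic acid, 1 C=O (running total 2).
CH(COOH): carboxylic acid, 1 C=O (running total 3).
CH(COCH3): ketone, 1 C=O (running total 4).
CH(CHO): aldehyde, 1 C=O (running total 5).

5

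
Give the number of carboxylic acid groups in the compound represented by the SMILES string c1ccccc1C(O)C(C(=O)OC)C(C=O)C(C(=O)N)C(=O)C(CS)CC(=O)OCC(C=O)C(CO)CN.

Working along the chain:
  C6H5: C6H5– phenyl ring → arene.
  CH(OH): –OH on an sp³ carbon → alcohol (secondary).
  CH(COOCH3): pendant –COOCH3: carbonyl C bonded to C and –OCH3 → ester.
  CH(CHO): pendant –CHO: carbonyl C bonded to C and H → aldehyde.
  CH(CONH2): pendant –CONH2: carbonyl C bonded to C and N → amide.
  CO: –C(=O)– with carbon on both sides → ketone.
  CH(CH2SH): pendant –CH2SH → thiol.
  CH2COOCH2: –C(=O)–O–C with C on the carbonyl side → ester.
  CH(CHO): pendant –CHO: carbonyl C bonded to C and H → aldehyde.
  CH(CH2OH): pendant –CH2OH on an sp³ backbone C → alcohol.
  CH2NH2: –NH2 on an sp³ carbon with no adjacent C=O → amine.
No segment is a carboxylic acid: CH(OH) is alcohol, not carboxylic acid; CH(COOCH3) is ester, not carboxylic acid; CH(CHO) is aldehyde, not carboxylic acid. → 0.

0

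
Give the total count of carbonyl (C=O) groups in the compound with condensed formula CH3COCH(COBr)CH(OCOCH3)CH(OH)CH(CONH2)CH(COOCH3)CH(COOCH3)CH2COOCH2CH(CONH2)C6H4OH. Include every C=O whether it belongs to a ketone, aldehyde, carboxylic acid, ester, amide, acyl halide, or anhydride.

8

CO: ketone, 1 C=O (running total 1).
CH(COBr): acyl halide, 1 C=O (running total 2).
CH(OCOCH3): ester, 1 C=O (running total 3).
CH(CONH2): amide, 1 C=O (running total 4).
CH(COOCH3): ester, 1 C=O (running total 5).
CH(COOCH3): ester, 1 C=O (running total 6).
CH2COOCH2: ester, 1 C=O (running total 7).
CH(CONH2): amide, 1 C=O (running total 8).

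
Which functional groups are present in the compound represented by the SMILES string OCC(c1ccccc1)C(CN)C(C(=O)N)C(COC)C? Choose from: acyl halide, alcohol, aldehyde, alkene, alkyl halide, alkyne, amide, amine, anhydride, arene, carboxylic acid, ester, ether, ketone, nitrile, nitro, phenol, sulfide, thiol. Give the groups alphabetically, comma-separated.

Reading the structure from left to right:
  HOCH2: HO– on an sp³ carbon → alcohol.
  CH(C6H5): pendant –C6H5: benzene ring → arene.
  CH(CH2NH2): pendant –CH2NH2: N on sp³ C, no adjacent C=O → amine.
  CH(CONH2): pendant –CONH2: carbonyl C bonded to C and N → amide.
  CH(CH2OCH3): pendant –CH2OCH3: C–O–C linkage → ether.

alcohol, amide, amine, arene, ether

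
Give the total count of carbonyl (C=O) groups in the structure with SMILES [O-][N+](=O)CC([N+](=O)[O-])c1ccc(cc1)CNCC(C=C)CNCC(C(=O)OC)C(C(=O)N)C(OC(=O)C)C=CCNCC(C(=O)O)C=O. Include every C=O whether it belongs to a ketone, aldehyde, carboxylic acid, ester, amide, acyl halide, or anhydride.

5

CH(COOCH3): ester, 1 C=O (running total 1).
CH(CONH2): amide, 1 C=O (running total 2).
CH(OCOCH3): ester, 1 C=O (running total 3).
CH(COOH): carboxylic acid, 1 C=O (running total 4).
CHO: aldehyde, 1 C=O (running total 5).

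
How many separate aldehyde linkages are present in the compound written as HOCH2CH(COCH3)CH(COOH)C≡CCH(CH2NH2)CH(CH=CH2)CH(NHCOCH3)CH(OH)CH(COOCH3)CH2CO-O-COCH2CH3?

Working along the chain:
  HOCH2: HO– on an sp³ carbon → alcohol.
  CH(COCH3): pendant –COCH3: carbonyl C bonded to two carbons → ketone.
  CH(COOH): pendant –COOH: carbonyl C bonded to C and –OH → carboxylic acid.
  C≡C: C≡C triple bond → alkyne.
  CH(CH2NH2): pendant –CH2NH2: N on sp³ C, no adjacent C=O → amine.
  CH(CH=CH2): pendant –CH=CH2: C=C double bond → alkene.
  CH(NHCOCH3): pendant –NHC(=O)CH3: N bonded to a carbonyl → amide (not amine).
  CH(OH): –OH on an sp³ carbon → alcohol (secondary).
  CH(COOCH3): pendant –COOCH3: carbonyl C bonded to C and –OCH3 → ester.
  CH2CO-O-COCH2: two acyl groups sharing one oxygen, –C(=O)–O–C(=O)– → anhydride.
No segment is a aldehyde: CH(COCH3) is ketone, not aldehyde; CH(COOH) is carboxylic acid, not aldehyde; CH(COOCH3) is ester, not aldehyde. → 0.

0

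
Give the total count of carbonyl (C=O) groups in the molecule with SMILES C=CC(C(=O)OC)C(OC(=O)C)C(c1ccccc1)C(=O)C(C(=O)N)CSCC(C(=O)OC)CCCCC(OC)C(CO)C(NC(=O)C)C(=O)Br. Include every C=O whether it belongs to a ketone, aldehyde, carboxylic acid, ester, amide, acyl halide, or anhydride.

CH(COOCH3): ester, 1 C=O (running total 1).
CH(OCOCH3): ester, 1 C=O (running total 2).
CO: ketone, 1 C=O (running total 3).
CH(CONH2): amide, 1 C=O (running total 4).
CH(COOCH3): ester, 1 C=O (running total 5).
CH(NHCOCH3): amide, 1 C=O (running total 6).
COBr: acyl halide, 1 C=O (running total 7).

7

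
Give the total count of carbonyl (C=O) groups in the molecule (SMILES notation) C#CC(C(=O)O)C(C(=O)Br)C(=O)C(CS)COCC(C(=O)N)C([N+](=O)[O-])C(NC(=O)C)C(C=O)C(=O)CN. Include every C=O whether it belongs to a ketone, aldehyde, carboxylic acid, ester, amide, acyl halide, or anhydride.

CH(COOH): carboxylic acid, 1 C=O (running total 1).
CH(COBr): acyl halide, 1 C=O (running total 2).
CO: ketone, 1 C=O (running total 3).
CH(CONH2): amide, 1 C=O (running total 4).
CH(NHCOCH3): amide, 1 C=O (running total 5).
CH(CHO): aldehyde, 1 C=O (running total 6).
CO: ketone, 1 C=O (running total 7).

7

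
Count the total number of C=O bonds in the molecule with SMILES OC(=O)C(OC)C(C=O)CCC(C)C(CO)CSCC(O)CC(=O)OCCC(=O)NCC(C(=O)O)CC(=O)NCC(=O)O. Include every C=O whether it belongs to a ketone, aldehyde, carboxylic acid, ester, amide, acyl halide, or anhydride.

7

HOOC: carboxylic acid, 1 C=O (running total 1).
CH(CHO): aldehyde, 1 C=O (running total 2).
CH2COOCH2: ester, 1 C=O (running total 3).
CH2CONHCH2: amide, 1 C=O (running total 4).
CH(COOH): carboxylic acid, 1 C=O (running total 5).
CH2CONHCH2: amide, 1 C=O (running total 6).
COOH: carboxylic acid, 1 C=O (running total 7).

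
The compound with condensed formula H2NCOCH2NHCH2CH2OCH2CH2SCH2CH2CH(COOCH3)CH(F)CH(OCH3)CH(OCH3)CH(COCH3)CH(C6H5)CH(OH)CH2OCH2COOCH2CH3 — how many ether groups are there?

4

Reading the structure from left to right:
  H2NCO: –C(=O)NH2: carbonyl C bonded to C and to N → amide (the N is not a separate amine).
  CH2NHCH2: C–N–C with sp³ carbons and no adjacent C=O → amine (secondary).
  CH2OCH2: C–O–C with sp³ carbons on both sides and no adjacent C=O → ether.
  CH2SCH2: C–S–C linkage → sulfide (thioether).
  CH(COOCH3): pendant –COOCH3: carbonyl C bonded to C and –OCH3 → ester.
  CH(F): halogen on an sp³ carbon → alkyl halide.
  CH(OCH3): pendant –OCH3: C–O–C with sp³ C, no adjacent C=O → ether.
  CH(OCH3): pendant –OCH3: C–O–C with sp³ C, no adjacent C=O → ether.
  CH(COCH3): pendant –COCH3: carbonyl C bonded to two carbons → ketone.
  CH(C6H5): pendant –C6H5: benzene ring → arene.
  CH(OH): –OH on an sp³ carbon → alcohol (secondary).
  CH2OCH2: C–O–C with sp³ carbons on both sides and no adjacent C=O → ether.
  COOCH2CH3: –C(=O)OCH2CH3: carbonyl C bonded to C and to –OEt → ester.
Ether appears at: CH2OCH2, CH(OCH3), CH(OCH3), CH2OCH2 → 4.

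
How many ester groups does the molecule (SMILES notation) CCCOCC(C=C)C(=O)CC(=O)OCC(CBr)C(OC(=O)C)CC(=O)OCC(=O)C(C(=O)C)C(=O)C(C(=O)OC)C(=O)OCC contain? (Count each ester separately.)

5

Reading the structure from left to right:
  CH2OCH2: C–O–C with sp³ carbons on both sides and no adjacent C=O → ether.
  CH(CH=CH2): pendant –CH=CH2: C=C double bond → alkene.
  CO: –C(=O)– with carbon on both sides → ketone.
  CH2COOCH2: –C(=O)–O–C with C on the carbonyl side → ester.
  CH(CH2Br): pendant –CH2X: halogen on sp³ carbon → alkyl halide.
  CH(OCOCH3): pendant –OC(=O)CH3: an acyloxy group → ester.
  CH2COOCH2: –C(=O)–O–C with C on the carbonyl side → ester.
  CO: –C(=O)– with carbon on both sides → ketone.
  CH(COCH3): pendant –COCH3: carbonyl C bonded to two carbons → ketone.
  CO: –C(=O)– with carbon on both sides → ketone.
  CH(COOCH3): pendant –COOCH3: carbonyl C bonded to C and –OCH3 → ester.
  COOCH2CH3: –C(=O)OCH2CH3: carbonyl C bonded to C and to –OEt → ester.
Ester appears at: CH2COOCH2, CH(OCOCH3), CH2COOCH2, CH(COOCH3), COOCH2CH3 → 5.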